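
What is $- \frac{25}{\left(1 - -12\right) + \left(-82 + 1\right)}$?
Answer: $\frac{25}{68} \approx 0.36765$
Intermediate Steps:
$- \frac{25}{\left(1 - -12\right) + \left(-82 + 1\right)} = - \frac{25}{\left(1 + 12\right) - 81} = - \frac{25}{13 - 81} = - \frac{25}{-68} = \left(-25\right) \left(- \frac{1}{68}\right) = \frac{25}{68}$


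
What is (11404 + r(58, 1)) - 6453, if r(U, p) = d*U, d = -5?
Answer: 4661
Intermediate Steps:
r(U, p) = -5*U
(11404 + r(58, 1)) - 6453 = (11404 - 5*58) - 6453 = (11404 - 290) - 6453 = 11114 - 6453 = 4661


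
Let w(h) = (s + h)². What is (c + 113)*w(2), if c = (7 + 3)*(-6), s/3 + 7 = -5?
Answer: 61268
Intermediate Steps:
s = -36 (s = -21 + 3*(-5) = -21 - 15 = -36)
c = -60 (c = 10*(-6) = -60)
w(h) = (-36 + h)²
(c + 113)*w(2) = (-60 + 113)*(-36 + 2)² = 53*(-34)² = 53*1156 = 61268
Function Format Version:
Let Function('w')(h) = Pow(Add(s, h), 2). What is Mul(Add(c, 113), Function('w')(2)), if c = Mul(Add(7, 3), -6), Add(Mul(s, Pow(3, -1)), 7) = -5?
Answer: 61268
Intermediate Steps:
s = -36 (s = Add(-21, Mul(3, -5)) = Add(-21, -15) = -36)
c = -60 (c = Mul(10, -6) = -60)
Function('w')(h) = Pow(Add(-36, h), 2)
Mul(Add(c, 113), Function('w')(2)) = Mul(Add(-60, 113), Pow(Add(-36, 2), 2)) = Mul(53, Pow(-34, 2)) = Mul(53, 1156) = 61268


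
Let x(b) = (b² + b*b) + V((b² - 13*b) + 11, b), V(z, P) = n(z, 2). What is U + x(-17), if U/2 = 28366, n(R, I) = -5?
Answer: 57305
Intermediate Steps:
U = 56732 (U = 2*28366 = 56732)
V(z, P) = -5
x(b) = -5 + 2*b² (x(b) = (b² + b*b) - 5 = (b² + b²) - 5 = 2*b² - 5 = -5 + 2*b²)
U + x(-17) = 56732 + (-5 + 2*(-17)²) = 56732 + (-5 + 2*289) = 56732 + (-5 + 578) = 56732 + 573 = 57305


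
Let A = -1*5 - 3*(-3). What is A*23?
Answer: 92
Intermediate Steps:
A = 4 (A = -5 + 9 = 4)
A*23 = 4*23 = 92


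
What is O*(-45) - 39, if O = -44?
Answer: 1941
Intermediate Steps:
O*(-45) - 39 = -44*(-45) - 39 = 1980 - 39 = 1941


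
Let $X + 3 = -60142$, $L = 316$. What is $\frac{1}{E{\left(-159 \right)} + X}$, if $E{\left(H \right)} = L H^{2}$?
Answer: $\frac{1}{7928651} \approx 1.2612 \cdot 10^{-7}$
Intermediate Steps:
$X = -60145$ ($X = -3 - 60142 = -60145$)
$E{\left(H \right)} = 316 H^{2}$
$\frac{1}{E{\left(-159 \right)} + X} = \frac{1}{316 \left(-159\right)^{2} - 60145} = \frac{1}{316 \cdot 25281 - 60145} = \frac{1}{7988796 - 60145} = \frac{1}{7928651}$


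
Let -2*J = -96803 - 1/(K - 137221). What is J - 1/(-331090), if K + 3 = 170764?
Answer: 107497394715397/2220951720 ≈ 48402.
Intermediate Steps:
K = 170761 (K = -3 + 170764 = 170761)
J = 3246772621/67080 (J = -(-96803 - 1/(170761 - 137221))/2 = -(-96803 - 1/33540)/2 = -½*(-3246772621/33540) = 3246772621/67080 ≈ 48402.)
J - 1/(-331090) = 3246772621/67080 - 1/(-331090) = 3246772621/67080 - 1*(-1/331090) = 3246772621/67080 + 1/331090 = 107497394715397/2220951720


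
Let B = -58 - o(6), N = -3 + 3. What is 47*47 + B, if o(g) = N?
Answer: 2151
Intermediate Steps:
N = 0
o(g) = 0
B = -58 (B = -58 - 1*0 = -58 + 0 = -58)
47*47 + B = 47*47 - 58 = 2209 - 58 = 2151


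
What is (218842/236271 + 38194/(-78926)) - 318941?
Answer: -2973789791006534/9323962473 ≈ -3.1894e+5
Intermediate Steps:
(218842/236271 + 38194/(-78926)) - 318941 = (218842*(1/236271) + 38194*(-1/78926)) - 318941 = (218842/236271 - 19097/39463) - 318941 = 4124094559/9323962473 - 318941 = -2973789791006534/9323962473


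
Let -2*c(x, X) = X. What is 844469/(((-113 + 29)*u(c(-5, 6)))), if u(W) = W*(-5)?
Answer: -844469/1260 ≈ -670.21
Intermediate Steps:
c(x, X) = -X/2
u(W) = -5*W
844469/(((-113 + 29)*u(c(-5, 6)))) = 844469/(((-113 + 29)*(-(-5)*6/2))) = 844469/((-(-420)*(-3))) = 844469/((-84*15)) = 844469/(-1260) = 844469*(-1/1260) = -844469/1260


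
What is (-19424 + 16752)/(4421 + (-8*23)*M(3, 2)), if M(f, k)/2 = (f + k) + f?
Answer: -2672/1477 ≈ -1.8091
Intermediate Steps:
M(f, k) = 2*k + 4*f (M(f, k) = 2*((f + k) + f) = 2*(k + 2*f) = 2*k + 4*f)
(-19424 + 16752)/(4421 + (-8*23)*M(3, 2)) = (-19424 + 16752)/(4421 + (-8*23)*(2*2 + 4*3)) = -2672/(4421 - 184*(4 + 12)) = -2672/(4421 - 184*16) = -2672/(4421 - 2944) = -2672/1477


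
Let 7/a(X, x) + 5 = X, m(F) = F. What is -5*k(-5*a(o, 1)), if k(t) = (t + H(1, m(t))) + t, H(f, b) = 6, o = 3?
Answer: -205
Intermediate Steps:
a(X, x) = 7/(-5 + X)
k(t) = 6 + 2*t (k(t) = (t + 6) + t = (6 + t) + t = 6 + 2*t)
-5*k(-5*a(o, 1)) = -5*(6 + 2*(-35/(-5 + 3))) = -5*(6 + 2*(-35/(-2))) = -5*(6 + 2*(-35*(-1)/2)) = -5*(6 + 2*(-5*(-7/2))) = -5*(6 + 2*(35/2)) = -5*(6 + 35) = -5*41 = -205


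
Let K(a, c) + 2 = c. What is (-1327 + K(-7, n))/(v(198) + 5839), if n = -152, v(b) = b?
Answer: -1481/6037 ≈ -0.24532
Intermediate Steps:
K(a, c) = -2 + c
(-1327 + K(-7, n))/(v(198) + 5839) = (-1327 + (-2 - 152))/(198 + 5839) = (-1327 - 154)/6037 = -1481*1/6037 = -1481/6037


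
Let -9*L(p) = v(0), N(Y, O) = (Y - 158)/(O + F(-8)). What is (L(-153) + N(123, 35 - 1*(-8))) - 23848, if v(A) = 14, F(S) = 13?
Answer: -1717213/72 ≈ -23850.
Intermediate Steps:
N(Y, O) = (-158 + Y)/(13 + O) (N(Y, O) = (Y - 158)/(O + 13) = (-158 + Y)/(13 + O))
L(p) = -14/9 (L(p) = -⅑*14 = -14/9)
(L(-153) + N(123, 35 - 1*(-8))) - 23848 = (-14/9 + (-158 + 123)/(13 + (35 - 1*(-8)))) - 23848 = (-14/9 - 35/(13 + (35 + 8))) - 23848 = (-14/9 - 35/(13 + 43)) - 23848 = (-14/9 - 35/56) - 23848 = (-14/9 + (1/56)*(-35)) - 23848 = (-14/9 - 5/8) - 23848 = -157/72 - 23848 = -1717213/72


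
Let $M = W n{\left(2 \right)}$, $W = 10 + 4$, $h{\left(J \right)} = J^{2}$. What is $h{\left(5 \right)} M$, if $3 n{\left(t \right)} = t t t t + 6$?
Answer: $\frac{7700}{3} \approx 2566.7$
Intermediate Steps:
$n{\left(t \right)} = 2 + \frac{t^{4}}{3}$ ($n{\left(t \right)} = \frac{t t t t + 6}{3} = \frac{t^{2} t t + 6}{3} = \frac{t^{3} t + 6}{3} = \frac{t^{4} + 6}{3} = \frac{6 + t^{4}}{3} = 2 + \frac{t^{4}}{3}$)
$W = 14$
$M = \frac{308}{3}$ ($M = 14 \left(2 + \frac{2^{4}}{3}\right) = 14 \left(2 + \frac{1}{3} \cdot 16\right) = 14 \left(2 + \frac{16}{3}\right) = 14 \cdot \frac{22}{3} = \frac{308}{3} \approx 102.67$)
$h{\left(5 \right)} M = 5^{2} \cdot \frac{308}{3} = 25 \cdot \frac{308}{3} = \frac{7700}{3}$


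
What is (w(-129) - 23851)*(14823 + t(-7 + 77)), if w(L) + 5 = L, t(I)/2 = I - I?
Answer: -355529655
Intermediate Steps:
t(I) = 0 (t(I) = 2*(I - I) = 2*0 = 0)
w(L) = -5 + L
(w(-129) - 23851)*(14823 + t(-7 + 77)) = ((-5 - 129) - 23851)*(14823 + 0) = (-134 - 23851)*14823 = -23985*14823 = -355529655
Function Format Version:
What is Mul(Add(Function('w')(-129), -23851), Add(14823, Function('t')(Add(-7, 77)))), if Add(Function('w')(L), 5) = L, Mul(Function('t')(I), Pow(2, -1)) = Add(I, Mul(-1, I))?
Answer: -355529655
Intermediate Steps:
Function('t')(I) = 0 (Function('t')(I) = Mul(2, Add(I, Mul(-1, I))) = Mul(2, 0) = 0)
Function('w')(L) = Add(-5, L)
Mul(Add(Function('w')(-129), -23851), Add(14823, Function('t')(Add(-7, 77)))) = Mul(Add(Add(-5, -129), -23851), Add(14823, 0)) = Mul(Add(-134, -23851), 14823) = Mul(-23985, 14823) = -355529655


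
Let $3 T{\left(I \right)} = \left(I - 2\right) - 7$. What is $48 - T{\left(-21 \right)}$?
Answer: $58$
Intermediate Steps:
$T{\left(I \right)} = -3 + \frac{I}{3}$ ($T{\left(I \right)} = \frac{\left(I - 2\right) - 7}{3} = \frac{\left(-2 + I\right) - 7}{3} = \frac{-9 + I}{3} = -3 + \frac{I}{3}$)
$48 - T{\left(-21 \right)} = 48 - \left(-3 + \frac{1}{3} \left(-21\right)\right) = 48 - \left(-3 - 7\right) = 48 - -10 = 48 + 10 = 58$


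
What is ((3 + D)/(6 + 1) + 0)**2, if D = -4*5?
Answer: 289/49 ≈ 5.8980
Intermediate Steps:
D = -20
((3 + D)/(6 + 1) + 0)**2 = ((3 - 20)/(6 + 1) + 0)**2 = (-17/7 + 0)**2 = (-17/7)**2 = 289/49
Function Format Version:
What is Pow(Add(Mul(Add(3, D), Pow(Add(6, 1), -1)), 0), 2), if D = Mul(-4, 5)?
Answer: Rational(289, 49) ≈ 5.8980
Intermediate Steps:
D = -20
Pow(Add(Mul(Add(3, D), Pow(Add(6, 1), -1)), 0), 2) = Pow(Add(Mul(Add(3, -20), Pow(Add(6, 1), -1)), 0), 2) = Pow(Add(Mul(-17, Pow(7, -1)), 0), 2) = Pow(Add(Mul(-17, Rational(1, 7)), 0), 2) = Pow(Add(Rational(-17, 7), 0), 2) = Pow(Rational(-17, 7), 2) = Rational(289, 49)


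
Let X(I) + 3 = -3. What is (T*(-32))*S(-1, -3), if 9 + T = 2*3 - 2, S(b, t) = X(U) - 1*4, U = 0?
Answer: -1600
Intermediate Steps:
X(I) = -6 (X(I) = -3 - 3 = -6)
S(b, t) = -10 (S(b, t) = -6 - 1*4 = -6 - 4 = -10)
T = -5 (T = -9 + (2*3 - 2) = -9 + (6 - 2) = -9 + 4 = -5)
(T*(-32))*S(-1, -3) = -5*(-32)*(-10) = 160*(-10) = -1600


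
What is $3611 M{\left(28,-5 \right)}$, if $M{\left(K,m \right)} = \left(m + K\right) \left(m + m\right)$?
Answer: $-830530$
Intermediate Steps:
$M{\left(K,m \right)} = 2 m \left(K + m\right)$ ($M{\left(K,m \right)} = \left(K + m\right) 2 m = 2 m \left(K + m\right)$)
$3611 M{\left(28,-5 \right)} = 3611 \cdot 2 \left(-5\right) \left(28 - 5\right) = 3611 \cdot 2 \left(-5\right) 23 = 3611 \left(-230\right) = -830530$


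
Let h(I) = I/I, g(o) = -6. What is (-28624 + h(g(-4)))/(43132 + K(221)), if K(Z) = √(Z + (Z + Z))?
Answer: -1234567236/1860368761 + 28623*√663/1860368761 ≈ -0.66322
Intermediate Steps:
h(I) = 1
K(Z) = √3*√Z (K(Z) = √(Z + 2*Z) = √(3*Z) = √3*√Z)
(-28624 + h(g(-4)))/(43132 + K(221)) = (-28624 + 1)/(43132 + √3*√221) = -28623/(43132 + √663)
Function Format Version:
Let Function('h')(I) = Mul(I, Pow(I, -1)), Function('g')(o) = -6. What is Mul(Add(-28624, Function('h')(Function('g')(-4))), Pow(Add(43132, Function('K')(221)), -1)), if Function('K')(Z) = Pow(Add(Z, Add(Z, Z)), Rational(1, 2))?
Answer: Add(Rational(-1234567236, 1860368761), Mul(Rational(28623, 1860368761), Pow(663, Rational(1, 2)))) ≈ -0.66322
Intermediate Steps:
Function('h')(I) = 1
Function('K')(Z) = Mul(Pow(3, Rational(1, 2)), Pow(Z, Rational(1, 2))) (Function('K')(Z) = Pow(Add(Z, Mul(2, Z)), Rational(1, 2)) = Pow(Mul(3, Z), Rational(1, 2)) = Mul(Pow(3, Rational(1, 2)), Pow(Z, Rational(1, 2))))
Mul(Add(-28624, Function('h')(Function('g')(-4))), Pow(Add(43132, Function('K')(221)), -1)) = Mul(Add(-28624, 1), Pow(Add(43132, Mul(Pow(3, Rational(1, 2)), Pow(221, Rational(1, 2)))), -1)) = Mul(-28623, Pow(Add(43132, Pow(663, Rational(1, 2))), -1))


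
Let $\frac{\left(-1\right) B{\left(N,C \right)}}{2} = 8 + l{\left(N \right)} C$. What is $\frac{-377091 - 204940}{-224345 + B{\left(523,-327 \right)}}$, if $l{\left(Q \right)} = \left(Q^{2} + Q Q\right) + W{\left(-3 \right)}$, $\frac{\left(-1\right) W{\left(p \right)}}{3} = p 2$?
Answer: $- \frac{582031}{357563343} \approx -0.0016278$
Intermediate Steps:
$W{\left(p \right)} = - 6 p$ ($W{\left(p \right)} = - 3 p 2 = - 3 \cdot 2 p = - 6 p$)
$l{\left(Q \right)} = 18 + 2 Q^{2}$ ($l{\left(Q \right)} = \left(Q^{2} + Q Q\right) - -18 = \left(Q^{2} + Q^{2}\right) + 18 = 2 Q^{2} + 18 = 18 + 2 Q^{2}$)
$B{\left(N,C \right)} = -16 - 2 C \left(18 + 2 N^{2}\right)$ ($B{\left(N,C \right)} = - 2 \left(8 + \left(18 + 2 N^{2}\right) C\right) = - 2 \left(8 + C \left(18 + 2 N^{2}\right)\right) = -16 - 2 C \left(18 + 2 N^{2}\right)$)
$\frac{-377091 - 204940}{-224345 + B{\left(523,-327 \right)}} = \frac{-377091 - 204940}{-224345 - \left(16 - 1308 \left(9 + 523^{2}\right)\right)} = - \frac{582031}{-224345 - \left(16 - 1308 \left(9 + 273529\right)\right)} = - \frac{582031}{-224345 - \left(16 - 357787704\right)} = - \frac{582031}{-224345 + \left(-16 + 357787704\right)} = - \frac{582031}{-224345 + 357787688} = - \frac{582031}{357563343}$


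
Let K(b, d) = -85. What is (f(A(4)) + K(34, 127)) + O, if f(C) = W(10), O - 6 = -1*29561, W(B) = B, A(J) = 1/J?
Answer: -29630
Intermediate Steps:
O = -29555 (O = 6 - 1*29561 = 6 - 29561 = -29555)
f(C) = 10
(f(A(4)) + K(34, 127)) + O = (10 - 85) - 29555 = -75 - 29555 = -29630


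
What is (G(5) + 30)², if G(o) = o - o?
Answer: 900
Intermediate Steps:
G(o) = 0
(G(5) + 30)² = (0 + 30)² = 30² = 900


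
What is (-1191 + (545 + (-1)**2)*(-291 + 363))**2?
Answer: 1453210641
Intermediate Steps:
(-1191 + (545 + (-1)**2)*(-291 + 363))**2 = (-1191 + (545 + 1)*72)**2 = (-1191 + 546*72)**2 = (-1191 + 39312)**2 = 38121**2 = 1453210641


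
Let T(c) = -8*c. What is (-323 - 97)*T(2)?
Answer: 6720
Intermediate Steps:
(-323 - 97)*T(2) = (-323 - 97)*(-8*2) = -420*(-16) = 6720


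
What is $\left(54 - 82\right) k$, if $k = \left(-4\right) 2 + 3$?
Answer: $140$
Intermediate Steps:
$k = -5$ ($k = -8 + 3 = -5$)
$\left(54 - 82\right) k = \left(54 - 82\right) \left(-5\right) = \left(-28\right) \left(-5\right) = 140$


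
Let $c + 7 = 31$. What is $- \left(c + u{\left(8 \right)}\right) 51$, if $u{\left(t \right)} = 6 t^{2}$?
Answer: $-20808$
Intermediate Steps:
$c = 24$ ($c = -7 + 31 = 24$)
$- \left(c + u{\left(8 \right)}\right) 51 = - \left(24 + 6 \cdot 8^{2}\right) 51 = - \left(24 + 6 \cdot 64\right) 51 = - \left(24 + 384\right) 51 = - 408 \cdot 51 = \left(-1\right) 20808 = -20808$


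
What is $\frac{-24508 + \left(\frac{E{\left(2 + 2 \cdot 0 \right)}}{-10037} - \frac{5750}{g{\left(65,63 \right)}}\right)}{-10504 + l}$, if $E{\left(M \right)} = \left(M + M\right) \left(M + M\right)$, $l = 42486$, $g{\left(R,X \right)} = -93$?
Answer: $- \frac{11409530383}{14926655031} \approx -0.76437$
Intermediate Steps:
$E{\left(M \right)} = 4 M^{2}$ ($E{\left(M \right)} = 2 M 2 M = 4 M^{2}$)
$\frac{-24508 + \left(\frac{E{\left(2 + 2 \cdot 0 \right)}}{-10037} - \frac{5750}{g{\left(65,63 \right)}}\right)}{-10504 + l} = \frac{-24508 + \left(\frac{4 \left(2 + 2 \cdot 0\right)^{2}}{-10037} - \frac{5750}{-93}\right)}{-10504 + 42486} = \frac{-24508 + \left(4 \left(2 + 0\right)^{2} \left(- \frac{1}{10037}\right) - - \frac{5750}{93}\right)}{31982} = \left(-24508 + \left(4 \cdot 2^{2} \left(- \frac{1}{10037}\right) + \frac{5750}{93}\right)\right) \frac{1}{31982} = \left(-24508 + \left(4 \cdot 4 \left(- \frac{1}{10037}\right) + \frac{5750}{93}\right)\right) \frac{1}{31982} = \left(-24508 + \left(16 \left(- \frac{1}{10037}\right) + \frac{5750}{93}\right)\right) \frac{1}{31982} = \left(-24508 + \left(- \frac{16}{10037} + \frac{5750}{93}\right)\right) \frac{1}{31982} = \left(-24508 + \frac{57711262}{933441}\right) \frac{1}{31982} = \left(- \frac{22819060766}{933441}\right) \frac{1}{31982} = - \frac{11409530383}{14926655031}$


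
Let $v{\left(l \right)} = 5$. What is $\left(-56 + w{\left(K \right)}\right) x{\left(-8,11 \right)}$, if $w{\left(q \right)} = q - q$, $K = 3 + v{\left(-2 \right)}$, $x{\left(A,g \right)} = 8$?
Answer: $-448$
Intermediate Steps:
$K = 8$ ($K = 3 + 5 = 8$)
$w{\left(q \right)} = 0$
$\left(-56 + w{\left(K \right)}\right) x{\left(-8,11 \right)} = \left(-56 + 0\right) 8 = \left(-56\right) 8 = -448$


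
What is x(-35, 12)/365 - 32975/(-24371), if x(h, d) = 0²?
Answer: 32975/24371 ≈ 1.3530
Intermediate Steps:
x(h, d) = 0
x(-35, 12)/365 - 32975/(-24371) = 0/365 - 32975/(-24371) = 0*(1/365) - 32975*(-1/24371) = 0 + 32975/24371 = 32975/24371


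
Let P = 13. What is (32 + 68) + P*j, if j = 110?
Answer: 1530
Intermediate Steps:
(32 + 68) + P*j = (32 + 68) + 13*110 = 100 + 1430 = 1530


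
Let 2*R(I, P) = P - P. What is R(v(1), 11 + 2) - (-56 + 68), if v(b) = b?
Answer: -12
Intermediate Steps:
R(I, P) = 0 (R(I, P) = (P - P)/2 = (½)*0 = 0)
R(v(1), 11 + 2) - (-56 + 68) = 0 - (-56 + 68) = 0 - 1*12 = 0 - 12 = -12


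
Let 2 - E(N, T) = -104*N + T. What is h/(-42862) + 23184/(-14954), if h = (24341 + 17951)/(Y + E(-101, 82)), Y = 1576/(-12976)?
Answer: -4264620183694316/2750904296645215 ≈ -1.5503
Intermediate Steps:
E(N, T) = 2 - T + 104*N (E(N, T) = 2 - (-104*N + T) = 2 - (T - 104*N) = 2 + (-T + 104*N) = 2 - T + 104*N)
Y = -197/1622 (Y = 1576*(-1/12976) = -197/1622 ≈ -0.12145)
h = -68597624/17167445 (h = (24341 + 17951)/(-197/1622 + (2 - 1*82 + 104*(-101))) = 42292/(-197/1622 + (2 - 82 - 10504)) = 42292/(-197/1622 - 10584) = 42292/(-17167445/1622) = 42292*(-1622/17167445) = -68597624/17167445 ≈ -3.9958)
h/(-42862) + 23184/(-14954) = -68597624/17167445/(-42862) + 23184/(-14954) = -68597624/17167445*(-1/42862) + 23184*(-1/14954) = 34298812/367915513795 - 11592/7477 = -4264620183694316/2750904296645215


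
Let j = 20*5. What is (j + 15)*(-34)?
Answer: -3910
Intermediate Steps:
j = 100
(j + 15)*(-34) = (100 + 15)*(-34) = 115*(-34) = -3910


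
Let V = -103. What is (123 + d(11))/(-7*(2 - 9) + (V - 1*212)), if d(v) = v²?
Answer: -122/133 ≈ -0.91729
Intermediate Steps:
(123 + d(11))/(-7*(2 - 9) + (V - 1*212)) = (123 + 11²)/(-7*(2 - 9) + (-103 - 1*212)) = (123 + 121)/(-7*(-7) + (-103 - 212)) = 244/(49 - 315) = 244/(-266) = 244*(-1/266) = -122/133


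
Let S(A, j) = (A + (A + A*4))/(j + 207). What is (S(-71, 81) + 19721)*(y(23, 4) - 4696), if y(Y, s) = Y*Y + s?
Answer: -3940433531/48 ≈ -8.2092e+7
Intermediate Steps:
S(A, j) = 6*A/(207 + j) (S(A, j) = (A + (A + 4*A))/(207 + j) = (A + 5*A)/(207 + j) = (6*A)/(207 + j) = 6*A/(207 + j))
y(Y, s) = s + Y² (y(Y, s) = Y² + s = s + Y²)
(S(-71, 81) + 19721)*(y(23, 4) - 4696) = (6*(-71)/(207 + 81) + 19721)*((4 + 23²) - 4696) = (6*(-71)/288 + 19721)*((4 + 529) - 4696) = (6*(-71)*(1/288) + 19721)*(533 - 4696) = (-71/48 + 19721)*(-4163) = (946537/48)*(-4163) = -3940433531/48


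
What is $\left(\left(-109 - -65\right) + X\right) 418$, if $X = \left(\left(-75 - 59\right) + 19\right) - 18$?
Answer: $-73986$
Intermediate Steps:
$X = -133$ ($X = \left(-134 + 19\right) - 18 = -115 - 18 = -133$)
$\left(\left(-109 - -65\right) + X\right) 418 = \left(\left(-109 - -65\right) - 133\right) 418 = \left(\left(-109 + 65\right) - 133\right) 418 = \left(-44 - 133\right) 418 = \left(-177\right) 418 = -73986$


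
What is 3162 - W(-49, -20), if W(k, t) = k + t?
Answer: 3231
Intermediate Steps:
3162 - W(-49, -20) = 3162 - (-49 - 20) = 3162 - 1*(-69) = 3162 + 69 = 3231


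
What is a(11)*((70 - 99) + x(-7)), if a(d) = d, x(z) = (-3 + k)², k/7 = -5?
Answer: 15565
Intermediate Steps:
k = -35 (k = 7*(-5) = -35)
x(z) = 1444 (x(z) = (-3 - 35)² = (-38)² = 1444)
a(11)*((70 - 99) + x(-7)) = 11*((70 - 99) + 1444) = 11*(-29 + 1444) = 11*1415 = 15565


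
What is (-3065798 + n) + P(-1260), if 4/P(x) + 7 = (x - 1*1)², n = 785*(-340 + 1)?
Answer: -2649060754039/795057 ≈ -3.3319e+6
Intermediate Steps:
n = -266115 (n = 785*(-339) = -266115)
P(x) = 4/(-7 + (-1 + x)²) (P(x) = 4/(-7 + (x - 1*1)²) = 4/(-7 + (x - 1)²) = 4/(-7 + (-1 + x)²))
(-3065798 + n) + P(-1260) = (-3065798 - 266115) + 4/(-7 + (-1 - 1260)²) = -3331913 + 4/(-7 + (-1261)²) = -3331913 + 4/(-7 + 1590121) = -3331913 + 4/1590114 = -3331913 + 4*(1/1590114) = -3331913 + 2/795057 = -2649060754039/795057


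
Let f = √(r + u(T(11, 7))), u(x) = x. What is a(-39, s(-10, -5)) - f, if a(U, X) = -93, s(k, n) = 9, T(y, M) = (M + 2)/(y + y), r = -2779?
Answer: -93 - I*√1344838/22 ≈ -93.0 - 52.712*I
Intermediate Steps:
T(y, M) = (2 + M)/(2*y) (T(y, M) = (2 + M)/((2*y)) = (2 + M)*(1/(2*y)) = (2 + M)/(2*y))
f = I*√1344838/22 (f = √(-2779 + (½)*(2 + 7)/11) = √(-2779 + (½)*(1/11)*9) = √(-2779 + 9/22) = √(-61129/22) = I*√1344838/22 ≈ 52.712*I)
a(-39, s(-10, -5)) - f = -93 - I*√1344838/22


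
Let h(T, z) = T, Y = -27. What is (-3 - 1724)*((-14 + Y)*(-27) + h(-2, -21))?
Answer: -1908335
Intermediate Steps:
(-3 - 1724)*((-14 + Y)*(-27) + h(-2, -21)) = (-3 - 1724)*((-14 - 27)*(-27) - 2) = -1727*(-41*(-27) - 2) = -1727*(1107 - 2) = -1727*1105 = -1908335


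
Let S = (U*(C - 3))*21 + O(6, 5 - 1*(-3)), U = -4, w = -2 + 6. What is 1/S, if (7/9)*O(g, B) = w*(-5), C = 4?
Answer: -7/768 ≈ -0.0091146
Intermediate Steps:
w = 4
O(g, B) = -180/7 (O(g, B) = 9*(4*(-5))/7 = (9/7)*(-20) = -180/7)
S = -768/7 (S = -4*(4 - 3)*21 - 180/7 = -4*1*21 - 180/7 = -4*21 - 180/7 = -84 - 180/7 = -768/7 ≈ -109.71)
1/S = 1/(-768/7) = -7/768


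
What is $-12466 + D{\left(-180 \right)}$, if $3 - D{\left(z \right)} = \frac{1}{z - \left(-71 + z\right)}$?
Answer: $- \frac{884874}{71} \approx -12463.0$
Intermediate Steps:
$D{\left(z \right)} = \frac{212}{71}$ ($D{\left(z \right)} = 3 - \frac{1}{z - \left(-71 + z\right)} = 3 - \frac{1}{71} = \frac{212}{71}$)
$-12466 + D{\left(-180 \right)} = -12466 + \frac{212}{71} = - \frac{884874}{71}$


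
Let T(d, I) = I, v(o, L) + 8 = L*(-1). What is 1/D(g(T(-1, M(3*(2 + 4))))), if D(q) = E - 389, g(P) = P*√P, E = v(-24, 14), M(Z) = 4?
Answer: -1/411 ≈ -0.0024331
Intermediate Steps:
v(o, L) = -8 - L (v(o, L) = -8 + L*(-1) = -8 - L)
E = -22 (E = -8 - 1*14 = -8 - 14 = -22)
g(P) = P^(3/2)
D(q) = -411 (D(q) = -22 - 389 = -411)
1/D(g(T(-1, M(3*(2 + 4))))) = 1/(-411) = -1/411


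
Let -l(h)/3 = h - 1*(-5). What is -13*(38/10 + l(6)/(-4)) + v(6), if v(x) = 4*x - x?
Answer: -2773/20 ≈ -138.65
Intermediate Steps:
l(h) = -15 - 3*h (l(h) = -3*(h - 1*(-5)) = -3*(h + 5) = -3*(5 + h) = -15 - 3*h)
v(x) = 3*x
-13*(38/10 + l(6)/(-4)) + v(6) = -13*(38/10 + (-15 - 3*6)/(-4)) + 3*6 = -13*(38*(⅒) + (-15 - 18)*(-¼)) + 18 = -13*(19/5 - 33*(-¼)) + 18 = -13*(19/5 + 33/4) + 18 = -13*241/20 + 18 = -3133/20 + 18 = -2773/20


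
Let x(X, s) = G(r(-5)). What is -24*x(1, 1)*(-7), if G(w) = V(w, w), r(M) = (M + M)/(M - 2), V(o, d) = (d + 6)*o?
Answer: 12480/7 ≈ 1782.9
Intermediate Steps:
V(o, d) = o*(6 + d) (V(o, d) = (6 + d)*o = o*(6 + d))
r(M) = 2*M/(-2 + M) (r(M) = (2*M)/(-2 + M) = 2*M/(-2 + M))
G(w) = w*(6 + w)
x(X, s) = 520/49 (x(X, s) = (2*(-5)/(-2 - 5))*(6 + 2*(-5)/(-2 - 5)) = (2*(-5)/(-7))*(6 + 2*(-5)/(-7)) = (2*(-5)*(-⅐))*(6 + 2*(-5)*(-⅐)) = 10*(6 + 10/7)/7 = (10/7)*(52/7) = 520/49)
-24*x(1, 1)*(-7) = -24*520/49*(-7) = -12480/49*(-7) = 12480/7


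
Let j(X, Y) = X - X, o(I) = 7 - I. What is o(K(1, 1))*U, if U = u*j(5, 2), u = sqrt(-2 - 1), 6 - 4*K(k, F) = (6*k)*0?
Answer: 0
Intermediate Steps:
K(k, F) = 3/2 (K(k, F) = 3/2 - 6*k*0/4 = 3/2 - 1/4*0 = 3/2 + 0 = 3/2)
j(X, Y) = 0
u = I*sqrt(3) (u = sqrt(-3) = I*sqrt(3) ≈ 1.732*I)
U = 0 (U = (I*sqrt(3))*0 = 0)
o(K(1, 1))*U = (7 - 1*3/2)*0 = (7 - 3/2)*0 = (11/2)*0 = 0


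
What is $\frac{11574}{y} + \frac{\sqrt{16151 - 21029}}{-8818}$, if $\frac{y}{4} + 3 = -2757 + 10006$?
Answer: $\frac{5787}{14492} - \frac{3 i \sqrt{542}}{8818} \approx 0.39932 - 0.0079205 i$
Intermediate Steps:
$y = 28984$ ($y = -12 + 4 \left(-2757 + 10006\right) = -12 + 4 \cdot 7249 = -12 + 28996 = 28984$)
$\frac{11574}{y} + \frac{\sqrt{16151 - 21029}}{-8818} = \frac{11574}{28984} + \frac{\sqrt{16151 - 21029}}{-8818} = 11574 \cdot \frac{1}{28984} + \sqrt{-4878} \left(- \frac{1}{8818}\right) = \frac{5787}{14492} + 3 i \sqrt{542} \left(- \frac{1}{8818}\right) = \frac{5787}{14492} - \frac{3 i \sqrt{542}}{8818}$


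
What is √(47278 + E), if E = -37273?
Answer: √10005 ≈ 100.03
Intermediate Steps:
√(47278 + E) = √(47278 - 37273) = √10005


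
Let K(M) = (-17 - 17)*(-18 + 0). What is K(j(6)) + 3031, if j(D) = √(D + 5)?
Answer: 3643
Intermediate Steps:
j(D) = √(5 + D)
K(M) = 612 (K(M) = -34*(-18) = 612)
K(j(6)) + 3031 = 612 + 3031 = 3643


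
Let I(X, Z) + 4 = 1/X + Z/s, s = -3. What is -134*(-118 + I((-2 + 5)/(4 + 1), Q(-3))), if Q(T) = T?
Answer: 47972/3 ≈ 15991.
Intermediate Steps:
I(X, Z) = -4 + 1/X - Z/3 (I(X, Z) = -4 + (1/X + Z/(-3)) = -4 + (1/X + Z*(-1/3)) = -4 + (1/X - Z/3) = -4 + 1/X - Z/3)
-134*(-118 + I((-2 + 5)/(4 + 1), Q(-3))) = -134*(-118 + (-4 + 1/((-2 + 5)/(4 + 1)) - 1/3*(-3))) = -134*(-118 + (-4 + 1/(3/5) + 1)) = -134*(-118 + (-4 + 5/3 + 1)) = -134*(-118 - 4/3) = -134*(-358/3) = 47972/3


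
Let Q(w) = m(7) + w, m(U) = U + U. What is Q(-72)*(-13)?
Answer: 754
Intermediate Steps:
m(U) = 2*U
Q(w) = 14 + w (Q(w) = 2*7 + w = 14 + w)
Q(-72)*(-13) = (14 - 72)*(-13) = -58*(-13) = 754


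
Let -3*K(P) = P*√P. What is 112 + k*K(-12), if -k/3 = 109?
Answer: 112 - 2616*I*√3 ≈ 112.0 - 4531.0*I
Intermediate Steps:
k = -327 (k = -3*109 = -327)
K(P) = -P^(3/2)/3 (K(P) = -P*√P/3 = -P^(3/2)/3)
112 + k*K(-12) = 112 - (-109)*(-12)^(3/2) = 112 - (-109)*(-24*I*√3) = 112 - 2616*I*√3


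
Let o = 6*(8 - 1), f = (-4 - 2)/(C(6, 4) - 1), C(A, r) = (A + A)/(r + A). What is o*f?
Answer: -1260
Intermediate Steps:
C(A, r) = 2*A/(A + r) (C(A, r) = (2*A)/(A + r) = 2*A/(A + r))
f = -30 (f = (-4 - 2)/(2*6/(6 + 4) - 1) = -6/(2*6/10 - 1) = -6/(2*6*(1/10) - 1) = -6/(6/5 - 1) = -6/1/5 = -6*5 = -30)
o = 42 (o = 6*7 = 42)
o*f = 42*(-30) = -1260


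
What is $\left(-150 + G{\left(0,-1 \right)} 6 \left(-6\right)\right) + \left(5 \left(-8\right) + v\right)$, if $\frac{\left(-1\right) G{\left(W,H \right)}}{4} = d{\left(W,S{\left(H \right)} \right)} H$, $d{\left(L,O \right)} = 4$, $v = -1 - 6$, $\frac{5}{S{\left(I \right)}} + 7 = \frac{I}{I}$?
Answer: $-773$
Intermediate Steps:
$S{\left(I \right)} = - \frac{5}{6}$ ($S{\left(I \right)} = \frac{5}{-7 + \frac{I}{I}} = \frac{5}{-7 + 1} = \frac{5}{-6} = 5 \left(- \frac{1}{6}\right) = - \frac{5}{6}$)
$v = -7$ ($v = -1 - 6 = -7$)
$G{\left(W,H \right)} = - 16 H$ ($G{\left(W,H \right)} = - 4 \cdot 4 H = - 16 H$)
$\left(-150 + G{\left(0,-1 \right)} 6 \left(-6\right)\right) + \left(5 \left(-8\right) + v\right) = \left(-150 + \left(-16\right) \left(-1\right) 6 \left(-6\right)\right) + \left(5 \left(-8\right) - 7\right) = \left(-150 + 16 \cdot 6 \left(-6\right)\right) - 47 = \left(-150 + 96 \left(-6\right)\right) - 47 = \left(-150 - 576\right) - 47 = -726 - 47 = -773$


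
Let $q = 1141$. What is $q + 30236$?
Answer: $31377$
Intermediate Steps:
$q + 30236 = 1141 + 30236 = 31377$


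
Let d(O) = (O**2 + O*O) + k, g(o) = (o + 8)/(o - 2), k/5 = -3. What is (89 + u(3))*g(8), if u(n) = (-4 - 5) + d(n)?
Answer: 664/3 ≈ 221.33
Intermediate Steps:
k = -15 (k = 5*(-3) = -15)
g(o) = (8 + o)/(-2 + o)
d(O) = -15 + 2*O**2 (d(O) = (O**2 + O*O) - 15 = (O**2 + O**2) - 15 = 2*O**2 - 15 = -15 + 2*O**2)
u(n) = -24 + 2*n**2 (u(n) = (-4 - 5) + (-15 + 2*n**2) = -9 + (-15 + 2*n**2) = -24 + 2*n**2)
(89 + u(3))*g(8) = (89 + (-24 + 2*3**2))*((8 + 8)/(-2 + 8)) = (89 + (-24 + 2*9))*(16/6) = (89 + (-24 + 18))*((1/6)*16) = (89 - 6)*(8/3) = 83*(8/3) = 664/3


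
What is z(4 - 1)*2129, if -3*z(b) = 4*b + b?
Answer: -10645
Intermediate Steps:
z(b) = -5*b/3 (z(b) = -(4*b + b)/3 = -5*b/3)
z(4 - 1)*2129 = -5*(4 - 1)/3*2129 = -5/3*3*2129 = -5*2129 = -10645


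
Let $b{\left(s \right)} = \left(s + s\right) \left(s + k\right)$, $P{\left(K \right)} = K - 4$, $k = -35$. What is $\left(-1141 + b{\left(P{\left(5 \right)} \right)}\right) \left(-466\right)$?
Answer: $563394$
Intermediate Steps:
$P{\left(K \right)} = -4 + K$
$b{\left(s \right)} = 2 s \left(-35 + s\right)$ ($b{\left(s \right)} = \left(s + s\right) \left(s - 35\right) = 2 s \left(-35 + s\right)$)
$\left(-1141 + b{\left(P{\left(5 \right)} \right)}\right) \left(-466\right) = \left(-1141 + 2 \left(-4 + 5\right) \left(-35 + \left(-4 + 5\right)\right)\right) \left(-466\right) = \left(-1141 + 2 \cdot 1 \left(-35 + 1\right)\right) \left(-466\right) = \left(-1141 + 2 \cdot 1 \left(-34\right)\right) \left(-466\right) = \left(-1141 - 68\right) \left(-466\right) = \left(-1209\right) \left(-466\right) = 563394$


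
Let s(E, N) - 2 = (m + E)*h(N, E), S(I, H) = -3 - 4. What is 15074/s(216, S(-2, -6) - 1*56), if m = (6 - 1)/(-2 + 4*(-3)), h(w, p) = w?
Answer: -30148/27167 ≈ -1.1097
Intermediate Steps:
S(I, H) = -7
m = -5/14 (m = 5/(-2 - 12) = 5/(-14) = 5*(-1/14) = -5/14 ≈ -0.35714)
s(E, N) = 2 + N*(-5/14 + E) (s(E, N) = 2 + (-5/14 + E)*N = 2 + N*(-5/14 + E))
15074/s(216, S(-2, -6) - 1*56) = 15074/(2 - 5*(-7 - 1*56)/14 + 216*(-7 - 1*56)) = 15074/(2 - 5*(-7 - 56)/14 + 216*(-7 - 56)) = 15074/(2 - 5/14*(-63) + 216*(-63)) = 15074/(2 + 45/2 - 13608) = 15074/(-27167/2) = 15074*(-2/27167) = -30148/27167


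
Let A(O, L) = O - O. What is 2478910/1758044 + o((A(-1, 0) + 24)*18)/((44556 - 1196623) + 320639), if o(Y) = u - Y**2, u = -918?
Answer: 149421391958/91355437927 ≈ 1.6356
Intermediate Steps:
A(O, L) = 0
o(Y) = -918 - Y**2
2478910/1758044 + o((A(-1, 0) + 24)*18)/((44556 - 1196623) + 320639) = 2478910/1758044 + (-918 - ((0 + 24)*18)**2)/((44556 - 1196623) + 320639) = 2478910*(1/1758044) + (-918 - (24*18)**2)/(-1152067 + 320639) = 1239455/879022 + (-918 - 1*432**2)/(-831428) = 1239455/879022 + (-918 - 1*186624)*(-1/831428) = 1239455/879022 + (-918 - 186624)*(-1/831428) = 1239455/879022 - 187542*(-1/831428) = 1239455/879022 + 93771/415714 = 149421391958/91355437927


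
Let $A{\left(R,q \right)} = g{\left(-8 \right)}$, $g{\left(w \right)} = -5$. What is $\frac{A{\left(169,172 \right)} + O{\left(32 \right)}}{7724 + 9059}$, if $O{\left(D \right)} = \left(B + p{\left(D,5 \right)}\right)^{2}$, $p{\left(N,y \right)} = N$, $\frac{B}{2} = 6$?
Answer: $\frac{1931}{16783} \approx 0.11506$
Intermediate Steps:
$B = 12$ ($B = 2 \cdot 6 = 12$)
$A{\left(R,q \right)} = -5$
$O{\left(D \right)} = \left(12 + D\right)^{2}$
$\frac{A{\left(169,172 \right)} + O{\left(32 \right)}}{7724 + 9059} = \frac{-5 + \left(12 + 32\right)^{2}}{7724 + 9059} = \frac{-5 + 44^{2}}{16783} = \left(-5 + 1936\right) \frac{1}{16783} = 1931 \cdot \frac{1}{16783} = \frac{1931}{16783}$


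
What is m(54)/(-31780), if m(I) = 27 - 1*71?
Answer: 11/7945 ≈ 0.0013845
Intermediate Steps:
m(I) = -44 (m(I) = 27 - 71 = -44)
m(54)/(-31780) = -44/(-31780) = -44*(-1/31780) = 11/7945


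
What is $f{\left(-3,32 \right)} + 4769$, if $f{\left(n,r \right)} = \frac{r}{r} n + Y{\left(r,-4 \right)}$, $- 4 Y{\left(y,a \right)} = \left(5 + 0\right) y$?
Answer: $4726$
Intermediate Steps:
$Y{\left(y,a \right)} = - \frac{5 y}{4}$ ($Y{\left(y,a \right)} = - \frac{\left(5 + 0\right) y}{4} = - \frac{5 y}{4}$)
$f{\left(n,r \right)} = n - \frac{5 r}{4}$ ($f{\left(n,r \right)} = \frac{r}{r} n - \frac{5 r}{4} = 1 n - \frac{5 r}{4} = n - \frac{5 r}{4}$)
$f{\left(-3,32 \right)} + 4769 = \left(-3 - 40\right) + 4769 = -43 + 4769 = 4726$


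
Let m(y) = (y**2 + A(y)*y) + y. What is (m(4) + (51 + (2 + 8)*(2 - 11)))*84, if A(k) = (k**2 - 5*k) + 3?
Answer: -1932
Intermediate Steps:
A(k) = 3 + k**2 - 5*k
m(y) = y + y**2 + y*(3 + y**2 - 5*y) (m(y) = (y**2 + (3 + y**2 - 5*y)*y) + y = (y**2 + y*(3 + y**2 - 5*y)) + y = y + y**2 + y*(3 + y**2 - 5*y))
(m(4) + (51 + (2 + 8)*(2 - 11)))*84 = (4*(4 + 4**2 - 4*4) + (51 + (2 + 8)*(2 - 11)))*84 = (4*(4 + 16 - 16) + (51 + 10*(-9)))*84 = (4*4 + (51 - 90))*84 = (16 - 39)*84 = -23*84 = -1932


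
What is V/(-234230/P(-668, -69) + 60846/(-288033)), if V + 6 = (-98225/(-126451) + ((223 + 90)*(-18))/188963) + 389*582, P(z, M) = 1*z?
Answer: 173471850934093669777538/268516413663475546101 ≈ 646.04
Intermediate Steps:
P(z, M) = z
V = 5409555146846437/23894560313 (V = -6 + ((-98225/(-126451) + ((223 + 90)*(-18))/188963) + 389*582) = -6 + ((-98225*(-1/126451) + (313*(-18))*(1/188963)) + 226398) = -6 + ((98225/126451 - 5634*1/188963) + 226398) = -6 + ((98225/126451 - 5634/188963) + 226398) = -6 + (17848465741/23894560313 + 226398) = -6 + 5409698514208315/23894560313 = 5409555146846437/23894560313 ≈ 2.2639e+5)
V/(-234230/P(-668, -69) + 60846/(-288033)) = 5409555146846437/(23894560313*(-234230/(-668) + 60846/(-288033))) = 5409555146846437/(23894560313*(-234230*(-1/668) + 60846*(-1/288033))) = 5409555146846437/(23894560313*(117115/334 - 20282/96011)) = 5409555146846437/(23894560313*(11237554077/32067674)) = (5409555146846437/23894560313)*(32067674/11237554077) = 173471850934093669777538/268516413663475546101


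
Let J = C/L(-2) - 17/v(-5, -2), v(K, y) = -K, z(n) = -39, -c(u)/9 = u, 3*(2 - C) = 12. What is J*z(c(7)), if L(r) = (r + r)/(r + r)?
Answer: 1053/5 ≈ 210.60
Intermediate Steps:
C = -2 (C = 2 - 1/3*12 = 2 - 4 = -2)
c(u) = -9*u
L(r) = 1 (L(r) = (2*r)/((2*r)) = (2*r)*(1/(2*r)) = 1)
J = -27/5 (J = -2/1 - 17/((-1*(-5))) = -2*1 - 17/5 = -2 - 17*1/5 = -2 - 17/5 = -27/5 ≈ -5.4000)
J*z(c(7)) = -27/5*(-39) = 1053/5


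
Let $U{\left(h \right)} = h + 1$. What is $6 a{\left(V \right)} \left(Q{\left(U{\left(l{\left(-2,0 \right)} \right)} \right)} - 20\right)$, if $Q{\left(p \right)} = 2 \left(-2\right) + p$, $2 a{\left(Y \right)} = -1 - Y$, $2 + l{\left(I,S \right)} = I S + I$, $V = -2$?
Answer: $-81$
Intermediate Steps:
$l{\left(I,S \right)} = -2 + I + I S$ ($l{\left(I,S \right)} = -2 + \left(I S + I\right) = -2 + \left(I + I S\right) = -2 + I + I S$)
$a{\left(Y \right)} = - \frac{1}{2} - \frac{Y}{2}$ ($a{\left(Y \right)} = \frac{-1 - Y}{2} = - \frac{1}{2} - \frac{Y}{2}$)
$U{\left(h \right)} = 1 + h$
$Q{\left(p \right)} = -4 + p$
$6 a{\left(V \right)} \left(Q{\left(U{\left(l{\left(-2,0 \right)} \right)} \right)} - 20\right) = 6 \left(- \frac{1}{2} - -1\right) \left(\left(-4 + \left(1 - 4\right)\right) - 20\right) = 6 \left(- \frac{1}{2} + 1\right) \left(\left(-4 + \left(1 - 4\right)\right) - 20\right) = 6 \frac{\left(-4 + \left(1 - 4\right)\right) - 20}{2} = 6 \frac{\left(-4 - 3\right) - 20}{2} = 6 \frac{-7 - 20}{2} = 6 \cdot \frac{1}{2} \left(-27\right) = 6 \left(- \frac{27}{2}\right) = -81$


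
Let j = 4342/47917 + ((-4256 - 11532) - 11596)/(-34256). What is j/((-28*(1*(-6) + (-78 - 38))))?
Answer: 182612335/700896909104 ≈ 0.00026054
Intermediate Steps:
j = 182612335/205180594 (j = 4342*(1/47917) + (-15788 - 11596)*(-1/34256) = 4342/47917 - 27384*(-1/34256) = 4342/47917 + 3423/4282 = 182612335/205180594 ≈ 0.89001)
j/((-28*(1*(-6) + (-78 - 38)))) = 182612335/(205180594*((-28*(1*(-6) + (-78 - 38))))) = 182612335/(205180594*((-28*(-6 - 116)))) = 182612335/(205180594*((-28*(-122)))) = (182612335/205180594)/3416 = (182612335/205180594)*(1/3416) = 182612335/700896909104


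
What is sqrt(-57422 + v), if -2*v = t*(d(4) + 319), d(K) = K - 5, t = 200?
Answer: I*sqrt(89222) ≈ 298.7*I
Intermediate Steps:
d(K) = -5 + K
v = -31800 (v = -100*((-5 + 4) + 319) = -100*(-1 + 319) = -100*318 = -1/2*63600 = -31800)
sqrt(-57422 + v) = sqrt(-57422 - 31800) = sqrt(-89222) = I*sqrt(89222)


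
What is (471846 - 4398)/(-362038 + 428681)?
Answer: 467448/66643 ≈ 7.0142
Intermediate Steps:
(471846 - 4398)/(-362038 + 428681) = 467448/66643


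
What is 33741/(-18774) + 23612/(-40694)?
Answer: -100908219/42443842 ≈ -2.3775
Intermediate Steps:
33741/(-18774) + 23612/(-40694) = 33741*(-1/18774) + 23612*(-1/40694) = -3749/2086 - 11806/20347 = -100908219/42443842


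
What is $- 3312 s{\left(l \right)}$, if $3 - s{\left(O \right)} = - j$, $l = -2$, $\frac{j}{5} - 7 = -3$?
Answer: $-76176$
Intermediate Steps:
$j = 20$ ($j = 35 + 5 \left(-3\right) = 35 - 15 = 20$)
$s{\left(O \right)} = 23$ ($s{\left(O \right)} = 3 - \left(-1\right) 20 = 3 - -20 = 3 + 20 = 23$)
$- 3312 s{\left(l \right)} = \left(-3312\right) 23 = -76176$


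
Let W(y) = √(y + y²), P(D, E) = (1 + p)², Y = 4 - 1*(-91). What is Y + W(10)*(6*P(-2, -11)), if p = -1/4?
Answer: 95 + 27*√110/8 ≈ 130.40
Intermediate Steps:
p = -¼ (p = -1*¼ = -¼ ≈ -0.25000)
Y = 95 (Y = 4 + 91 = 95)
P(D, E) = 9/16 (P(D, E) = (1 - ¼)² = (¾)² = 9/16)
Y + W(10)*(6*P(-2, -11)) = 95 + √(10*(1 + 10))*(6*(9/16)) = 95 + √(10*11)*(27/8) = 95 + √110*(27/8) = 95 + 27*√110/8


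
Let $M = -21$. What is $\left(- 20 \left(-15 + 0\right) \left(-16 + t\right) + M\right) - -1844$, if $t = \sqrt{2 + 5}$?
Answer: $-2977 + 300 \sqrt{7} \approx -2183.3$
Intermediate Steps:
$t = \sqrt{7} \approx 2.6458$
$\left(- 20 \left(-15 + 0\right) \left(-16 + t\right) + M\right) - -1844 = \left(- 20 \left(-15 + 0\right) \left(-16 + \sqrt{7}\right) - 21\right) - -1844 = \left(- 20 \left(- 15 \left(-16 + \sqrt{7}\right)\right) - 21\right) + 1844 = \left(- 20 \left(240 - 15 \sqrt{7}\right) - 21\right) + 1844 = \left(\left(-4800 + 300 \sqrt{7}\right) - 21\right) + 1844 = \left(-4821 + 300 \sqrt{7}\right) + 1844 = -2977 + 300 \sqrt{7}$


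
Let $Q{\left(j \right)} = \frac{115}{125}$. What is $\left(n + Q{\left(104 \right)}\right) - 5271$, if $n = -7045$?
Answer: $- \frac{307877}{25} \approx -12315.0$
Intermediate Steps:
$Q{\left(j \right)} = \frac{23}{25}$ ($Q{\left(j \right)} = 115 \cdot \frac{1}{125} = \frac{23}{25}$)
$\left(n + Q{\left(104 \right)}\right) - 5271 = \left(-7045 + \frac{23}{25}\right) - 5271 = - \frac{176102}{25} - 5271 = - \frac{307877}{25}$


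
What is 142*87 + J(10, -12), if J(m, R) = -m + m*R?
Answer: 12224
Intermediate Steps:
J(m, R) = -m + R*m
142*87 + J(10, -12) = 142*87 + 10*(-1 - 12) = 12354 + 10*(-13) = 12354 - 130 = 12224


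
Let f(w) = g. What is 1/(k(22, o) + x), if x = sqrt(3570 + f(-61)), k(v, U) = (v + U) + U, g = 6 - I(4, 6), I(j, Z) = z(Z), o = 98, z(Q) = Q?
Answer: 109/21977 - sqrt(3570)/43954 ≈ 0.0036004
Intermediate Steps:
I(j, Z) = Z
g = 0 (g = 6 - 1*6 = 6 - 6 = 0)
f(w) = 0
k(v, U) = v + 2*U (k(v, U) = (U + v) + U = v + 2*U)
x = sqrt(3570) (x = sqrt(3570 + 0) = sqrt(3570) ≈ 59.749)
1/(k(22, o) + x) = 1/((22 + 2*98) + sqrt(3570)) = 1/((22 + 196) + sqrt(3570)) = 1/(218 + sqrt(3570))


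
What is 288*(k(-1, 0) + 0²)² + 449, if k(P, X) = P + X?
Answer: 737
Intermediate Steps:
288*(k(-1, 0) + 0²)² + 449 = 288*((-1 + 0) + 0²)² + 449 = 288*(-1 + 0)² + 449 = 288*(-1)² + 449 = 288*1 + 449 = 288 + 449 = 737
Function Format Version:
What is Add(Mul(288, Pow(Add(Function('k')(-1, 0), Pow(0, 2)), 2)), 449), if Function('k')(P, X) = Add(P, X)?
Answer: 737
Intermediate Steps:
Add(Mul(288, Pow(Add(Function('k')(-1, 0), Pow(0, 2)), 2)), 449) = Add(Mul(288, Pow(Add(Add(-1, 0), Pow(0, 2)), 2)), 449) = Add(Mul(288, Pow(Add(-1, 0), 2)), 449) = Add(Mul(288, Pow(-1, 2)), 449) = Add(Mul(288, 1), 449) = Add(288, 449) = 737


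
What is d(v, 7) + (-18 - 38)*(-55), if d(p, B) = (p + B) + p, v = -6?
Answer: 3075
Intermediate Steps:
d(p, B) = B + 2*p (d(p, B) = (B + p) + p = B + 2*p)
d(v, 7) + (-18 - 38)*(-55) = (7 + 2*(-6)) + (-18 - 38)*(-55) = (7 - 12) - 56*(-55) = -5 + 3080 = 3075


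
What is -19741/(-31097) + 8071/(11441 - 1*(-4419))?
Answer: 564076147/493198420 ≈ 1.1437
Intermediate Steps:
-19741/(-31097) + 8071/(11441 - 1*(-4419)) = -19741*(-1/31097) + 8071/(11441 + 4419) = 19741/31097 + 8071/15860 = 564076147/493198420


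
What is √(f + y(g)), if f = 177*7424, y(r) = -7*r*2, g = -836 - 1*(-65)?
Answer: √1324842 ≈ 1151.0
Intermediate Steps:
g = -771 (g = -836 + 65 = -771)
y(r) = -14*r
f = 1314048
√(f + y(g)) = √(1314048 - 14*(-771)) = √(1314048 + 10794) = √1324842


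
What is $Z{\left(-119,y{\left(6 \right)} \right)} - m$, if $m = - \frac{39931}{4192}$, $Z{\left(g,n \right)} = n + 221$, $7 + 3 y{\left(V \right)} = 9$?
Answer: $\frac{2907473}{12576} \approx 231.19$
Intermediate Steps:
$y{\left(V \right)} = \frac{2}{3}$ ($y{\left(V \right)} = - \frac{7}{3} + \frac{1}{3} \cdot 9 = - \frac{7}{3} + 3 = \frac{2}{3}$)
$Z{\left(g,n \right)} = 221 + n$
$m = - \frac{39931}{4192}$ ($m = \left(-39931\right) \frac{1}{4192} = - \frac{39931}{4192} \approx -9.5255$)
$Z{\left(-119,y{\left(6 \right)} \right)} - m = \left(221 + \frac{2}{3}\right) - - \frac{39931}{4192} = \frac{665}{3} + \frac{39931}{4192} = \frac{2907473}{12576}$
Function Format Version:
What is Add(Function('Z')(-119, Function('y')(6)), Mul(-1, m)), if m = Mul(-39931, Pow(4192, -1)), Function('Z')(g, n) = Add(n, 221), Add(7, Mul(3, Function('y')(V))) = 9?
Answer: Rational(2907473, 12576) ≈ 231.19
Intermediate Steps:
Function('y')(V) = Rational(2, 3) (Function('y')(V) = Add(Rational(-7, 3), Mul(Rational(1, 3), 9)) = Add(Rational(-7, 3), 3) = Rational(2, 3))
Function('Z')(g, n) = Add(221, n)
m = Rational(-39931, 4192) (m = Mul(-39931, Rational(1, 4192)) = Rational(-39931, 4192) ≈ -9.5255)
Add(Function('Z')(-119, Function('y')(6)), Mul(-1, m)) = Add(Add(221, Rational(2, 3)), Mul(-1, Rational(-39931, 4192))) = Add(Rational(665, 3), Rational(39931, 4192)) = Rational(2907473, 12576)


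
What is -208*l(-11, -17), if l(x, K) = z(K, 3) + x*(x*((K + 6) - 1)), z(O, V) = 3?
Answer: 301392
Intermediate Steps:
l(x, K) = 3 + x²*(5 + K) (l(x, K) = 3 + x*(x*((K + 6) - 1)) = 3 + x*(x*((6 + K) - 1)) = 3 + x*(x*(5 + K)) = 3 + x²*(5 + K))
-208*l(-11, -17) = -208*(3 + 5*(-11)² - 17*(-11)²) = -208*(3 + 5*121 - 17*121) = -208*(3 + 605 - 2057) = -208*(-1449) = 301392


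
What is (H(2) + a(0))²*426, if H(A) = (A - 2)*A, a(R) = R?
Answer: 0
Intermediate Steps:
H(A) = A*(-2 + A) (H(A) = (-2 + A)*A = A*(-2 + A))
(H(2) + a(0))²*426 = (2*(-2 + 2) + 0)²*426 = (2*0 + 0)²*426 = (0 + 0)²*426 = 0²*426 = 0*426 = 0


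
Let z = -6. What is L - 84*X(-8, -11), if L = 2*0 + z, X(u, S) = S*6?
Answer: 5538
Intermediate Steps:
X(u, S) = 6*S
L = -6 (L = 2*0 - 6 = 0 - 6 = -6)
L - 84*X(-8, -11) = -6 - 504*(-11) = -6 - 84*(-66) = -6 + 5544 = 5538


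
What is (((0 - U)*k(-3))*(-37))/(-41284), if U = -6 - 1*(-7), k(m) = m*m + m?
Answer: -111/20642 ≈ -0.0053774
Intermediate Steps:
k(m) = m + m² (k(m) = m² + m = m + m²)
U = 1 (U = -6 + 7 = 1)
(((0 - U)*k(-3))*(-37))/(-41284) = (((0 - 1*1)*(-3*(1 - 3)))*(-37))/(-41284) = (((0 - 1)*(-3*(-2)))*(-37))*(-1/41284) = (-1*6*(-37))*(-1/41284) = -6*(-37)*(-1/41284) = 222*(-1/41284) = -111/20642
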